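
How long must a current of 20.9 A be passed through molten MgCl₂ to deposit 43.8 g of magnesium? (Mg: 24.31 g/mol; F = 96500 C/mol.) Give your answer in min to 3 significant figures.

n(Mg) = 43.8 / 24.31 = 1.802 mol
Mg²⁺ + 2e⁻ → Mg, so n(e⁻) = 2 × 1.802 = 3.604 mol
Q = 3.604 × 96500 = 3.478×10^5 C
t = Q / I = 3.478×10^5 / 20.9 = 16640 s = 277 min

277 min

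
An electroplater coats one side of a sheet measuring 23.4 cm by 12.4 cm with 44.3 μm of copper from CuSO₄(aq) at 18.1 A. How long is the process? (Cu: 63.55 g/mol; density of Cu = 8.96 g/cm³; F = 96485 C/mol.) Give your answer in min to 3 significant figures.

Plated area = 23.4 × 12.4 = 290.2 cm²
Volume = 290.2 × 44.3×10⁻⁴ cm = 1.286 cm³
m(Cu) = 1.286 × 8.96 = 11.52 g
n(Cu) = 11.52 / 63.55 = 0.1813 mol; n(e⁻) = 2 × 0.1813 = 0.3626 mol
Q = 0.3626 × 96485 = 34990 C
t = 34990 / 18.1 = 1933 s = 32.2 min

32.2 min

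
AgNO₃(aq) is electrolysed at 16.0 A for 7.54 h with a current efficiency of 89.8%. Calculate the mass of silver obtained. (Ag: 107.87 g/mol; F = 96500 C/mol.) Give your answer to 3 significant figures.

Q = 16.0 × 27144 = 4.343×10^5 C
n(e⁻) = 4.343×10^5 / 96500 = 4.501 mol
Ag⁺ + e⁻ → Ag, so theoretical m(Ag) = 4.501 × 107.87 = 485.5 g
Actual mass = 89.8% × 485.5 = 436 g

436 g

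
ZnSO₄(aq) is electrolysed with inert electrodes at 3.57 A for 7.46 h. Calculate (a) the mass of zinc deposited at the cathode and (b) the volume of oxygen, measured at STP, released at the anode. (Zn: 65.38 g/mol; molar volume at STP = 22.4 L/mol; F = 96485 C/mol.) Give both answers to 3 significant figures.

32.5 g Zn; 5.56 L O₂

Q = 3.57 × 26856 = 95880 C; n(e⁻) = 95880 / 96485 = 0.9937 mol
Cathode: Zn²⁺ + 2e⁻ → Zn → n(Zn) = 0.9937/2 = 0.4969 mol → 32.5 g
Anode: 2H₂O → O₂ + 4H⁺ + 4e⁻ → n(O₂) = 0.9937/4 = 0.2484 mol → 5.56 L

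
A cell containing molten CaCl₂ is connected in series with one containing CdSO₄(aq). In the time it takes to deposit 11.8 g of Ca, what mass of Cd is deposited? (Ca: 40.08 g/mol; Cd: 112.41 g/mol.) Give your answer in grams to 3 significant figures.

33.1 g

n(Ca) = 11.8 / 40.08 = 0.2944 mol
Ca²⁺ + 2e⁻ → Ca, so n(e⁻) = 2 × 0.2944 = 0.5888 mol
In series, the same 0.5888 mol of electrons flows through the second cell.
Cd²⁺ + 2e⁻ → Cd, so n(Cd) = 0.5888 / 2 = 0.2944 mol
m(Cd) = 0.2944 × 112.41 = 33.1 g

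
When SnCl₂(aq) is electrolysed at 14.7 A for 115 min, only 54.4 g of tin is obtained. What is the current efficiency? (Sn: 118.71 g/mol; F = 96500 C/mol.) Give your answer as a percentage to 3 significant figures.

Q = 14.7 × 6900 = 1.014×10^5 C
n(e⁻) = 1.014×10^5 / 96500 = 1.051 mol
Sn²⁺ + 2e⁻ → Sn, so theoretical n(Sn) = 0.5255 mol → 62.38 g
Efficiency = 54.4 / 62.38 = 0.8721 = 87.2%

87.2%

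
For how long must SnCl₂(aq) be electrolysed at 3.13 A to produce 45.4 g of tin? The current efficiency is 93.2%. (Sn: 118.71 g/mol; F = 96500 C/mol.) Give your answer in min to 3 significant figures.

n(Sn) = 45.4 / 118.71 = 0.3824 mol
Sn²⁺ + 2e⁻ → Sn, so n(e⁻) = 2 × 0.3824 = 0.7648 mol
Q = 0.7648 × 96500 / 0.932 = 79190 C
t = Q / I = 79190 / 3.13 = 25300 s = 422 min

422 min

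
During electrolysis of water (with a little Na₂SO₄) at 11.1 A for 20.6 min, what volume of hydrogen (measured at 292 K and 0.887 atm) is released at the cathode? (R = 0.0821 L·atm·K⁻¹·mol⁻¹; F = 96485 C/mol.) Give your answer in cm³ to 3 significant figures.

Q = It = 11.1 × 1236 = 13720 C
n(e⁻) = 13720 / 96485 = 0.1422 mol
2H⁺ + 2e⁻ → H₂, so n(H₂) = 0.1422 / 2 = 0.07110 mol
V = nRT/P = 0.07110 × 0.0821 × 292 / 0.887 = 1.922 L
= 1920 cm³

1920 cm³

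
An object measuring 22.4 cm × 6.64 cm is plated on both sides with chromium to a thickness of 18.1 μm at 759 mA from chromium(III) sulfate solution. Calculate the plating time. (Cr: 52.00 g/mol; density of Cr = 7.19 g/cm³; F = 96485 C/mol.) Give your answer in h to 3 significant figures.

Plated area = 2 × 22.4 × 6.64 = 297.5 cm²
Volume = 297.5 × 18.1×10⁻⁴ cm = 0.5385 cm³
m(Cr) = 0.5385 × 7.19 = 3.872 g
n(Cr) = 3.872 / 52.00 = 0.07446 mol; n(e⁻) = 3 × 0.07446 = 0.2234 mol
Q = 0.2234 × 96485 = 21550 C
t = 21550 / 0.759 = 28390 s = 7.89 h

7.89 h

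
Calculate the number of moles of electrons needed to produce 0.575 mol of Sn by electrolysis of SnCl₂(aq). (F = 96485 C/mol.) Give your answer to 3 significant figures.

Sn²⁺ + 2e⁻ → Sn, so n(e⁻) = 2 × 0.575 = 1.150 mol

1.15 mol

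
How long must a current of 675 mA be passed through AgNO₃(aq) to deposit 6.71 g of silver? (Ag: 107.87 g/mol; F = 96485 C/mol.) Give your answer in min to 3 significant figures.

148 min

n(Ag) = 6.71 / 107.87 = 0.06220 mol
Ag⁺ + e⁻ → Ag, so n(e⁻) = 0.06220 mol
Q = 0.06220 × 96485 = 6001 C
t = Q / I = 6001 / 0.675 = 8890 s = 148 min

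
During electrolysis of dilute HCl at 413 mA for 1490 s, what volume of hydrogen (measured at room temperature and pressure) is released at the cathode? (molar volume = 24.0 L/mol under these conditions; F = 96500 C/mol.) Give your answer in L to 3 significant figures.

0.0765 L

Q = It = 0.413 × 1490 = 615.4 C
Moles of electrons = 615.4 / 96500 = 0.006377 mol
2H⁺ + 2e⁻ → H₂, so n(H₂) = 0.006377 / 2 = 0.003189 mol
V = 0.003189 × 24.0 = 0.07654 L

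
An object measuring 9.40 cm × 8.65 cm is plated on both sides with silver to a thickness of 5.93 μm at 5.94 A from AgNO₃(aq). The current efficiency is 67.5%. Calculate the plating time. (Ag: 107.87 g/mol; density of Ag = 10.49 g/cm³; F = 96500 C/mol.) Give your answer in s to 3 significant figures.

Plated area = 2 × 9.40 × 8.65 = 162.6 cm²
Volume = 162.6 × 5.93×10⁻⁴ cm = 0.09642 cm³
m(Ag) = 0.09642 × 10.49 = 1.011 g
n(Ag) = 1.011 / 107.87 = 0.009372 mol; n(e⁻) = 0.009372 mol
Q = 0.009372 × 96500 / 0.675 = 1340 C
t = 1340 / 5.94 = 225.6 s

226 s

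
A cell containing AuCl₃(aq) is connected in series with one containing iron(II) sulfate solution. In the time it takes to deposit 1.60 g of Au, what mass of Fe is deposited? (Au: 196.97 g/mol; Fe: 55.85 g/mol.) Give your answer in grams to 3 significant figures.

0.681 g

n(Au) = 1.60 / 196.97 = 0.008123 mol
Au³⁺ + 3e⁻ → Au, so n(e⁻) = 3 × 0.008123 = 0.02437 mol
Since the cells are in series, n(e⁻) in the Fe cell is also 0.02437 mol.
Fe²⁺ + 2e⁻ → Fe, so n(Fe) = 0.02437 / 2 = 0.01219 mol
m(Fe) = 0.01219 × 55.85 = 0.681 g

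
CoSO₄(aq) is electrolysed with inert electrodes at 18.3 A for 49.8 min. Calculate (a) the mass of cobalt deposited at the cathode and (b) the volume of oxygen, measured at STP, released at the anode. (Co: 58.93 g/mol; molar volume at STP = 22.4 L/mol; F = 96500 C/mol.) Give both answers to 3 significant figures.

16.7 g Co; 3.17 L O₂

Q = 18.3 × 2988 = 54680 C; n(e⁻) = 54680 / 96500 = 0.5666 mol
Cathode: Co²⁺ + 2e⁻ → Co → n(Co) = 0.5666/2 = 0.2833 mol → 16.7 g
Anode: 2H₂O → O₂ + 4H⁺ + 4e⁻ → n(O₂) = 0.5666/4 = 0.1417 mol → 3.17 L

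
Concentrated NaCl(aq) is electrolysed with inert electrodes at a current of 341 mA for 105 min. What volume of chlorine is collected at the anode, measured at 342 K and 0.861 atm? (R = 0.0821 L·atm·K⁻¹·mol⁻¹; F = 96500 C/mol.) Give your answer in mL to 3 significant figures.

363 mL

Charge passed = 0.341 × 6300 = 2148 C
n(e⁻) = 2148 / 96500 = 0.02226 mol
2Cl⁻ → Cl₂ + 2e⁻, so n(Cl₂) = 0.02226 / 2 = 0.01113 mol
V = nRT/P = 0.01113 × 0.0821 × 342 / 0.861 = 0.3630 L
= 363 mL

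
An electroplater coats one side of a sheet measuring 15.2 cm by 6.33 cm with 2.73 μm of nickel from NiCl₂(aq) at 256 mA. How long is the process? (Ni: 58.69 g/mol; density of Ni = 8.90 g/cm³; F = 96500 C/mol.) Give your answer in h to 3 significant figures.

0.834 h

Plated area = 15.2 × 6.33 = 96.22 cm²
Volume = 96.22 × 2.73×10⁻⁴ cm = 0.02627 cm³
m(Ni) = 0.02627 × 8.90 = 0.2338 g
n(Ni) = 0.2338 / 58.69 = 0.003984 mol; n(e⁻) = 2 × 0.003984 = 0.007968 mol
Q = 0.007968 × 96500 = 768.9 C
t = 768.9 / 0.256 = 3004 s = 0.834 h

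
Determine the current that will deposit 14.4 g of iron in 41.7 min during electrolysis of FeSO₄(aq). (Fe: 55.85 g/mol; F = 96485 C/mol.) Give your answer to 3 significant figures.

19.9 A

n(Fe) = 14.4 / 55.85 = 0.2578 mol
Fe²⁺ + 2e⁻ → Fe, so n(e⁻) = 2 × 0.2578 = 0.5156 mol
Q = 0.5156 × 96485 = 49750 C
I = Q / t = 49750 / 2502 s = 19.9 A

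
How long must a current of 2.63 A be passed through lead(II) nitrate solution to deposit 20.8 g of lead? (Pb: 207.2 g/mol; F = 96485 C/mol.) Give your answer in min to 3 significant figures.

n(Pb) = 20.8 / 207.2 = 0.1004 mol
Pb²⁺ + 2e⁻ → Pb, so n(e⁻) = 2 × 0.1004 = 0.2008 mol
Q = 0.2008 × 96485 = 19370 C
t = Q / I = 19370 / 2.63 = 7365 s = 123 min

123 min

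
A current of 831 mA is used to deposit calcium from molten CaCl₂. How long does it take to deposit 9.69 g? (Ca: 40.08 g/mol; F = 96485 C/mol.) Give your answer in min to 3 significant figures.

936 min

n(Ca) = 9.69 / 40.08 = 0.2418 mol
Ca²⁺ + 2e⁻ → Ca, so n(e⁻) = 2 × 0.2418 = 0.4836 mol
Q = 0.4836 × 96485 = 46660 C
t = Q / I = 46660 / 0.831 = 56150 s = 936 min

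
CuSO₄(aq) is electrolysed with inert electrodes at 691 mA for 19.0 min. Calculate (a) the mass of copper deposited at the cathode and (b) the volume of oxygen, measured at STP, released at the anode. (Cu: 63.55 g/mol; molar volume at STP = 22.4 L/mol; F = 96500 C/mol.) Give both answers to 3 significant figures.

Q = 0.691 × 1140 = 787.7 C; n(e⁻) = 787.7 / 96500 = 0.008163 mol
Cathode: Cu²⁺ + 2e⁻ → Cu → n(Cu) = 0.008163/2 = 0.004082 mol → 0.259 g
Anode: 2H₂O → O₂ + 4H⁺ + 4e⁻ → n(O₂) = 0.008163/4 = 0.002041 mol → 0.0457 L

0.259 g Cu; 0.0457 L O₂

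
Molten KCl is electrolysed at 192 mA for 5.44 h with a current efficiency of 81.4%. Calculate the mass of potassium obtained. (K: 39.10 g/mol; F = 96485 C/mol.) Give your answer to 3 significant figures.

Q = 0.192 × 19584 = 3760 C
n(e⁻) = 3760 / 96485 = 0.03897 mol
K⁺ + e⁻ → K, so theoretical m(K) = 0.03897 × 39.10 = 1.524 g
Actual mass = 81.4% × 1.524 = 1.24 g

1.24 g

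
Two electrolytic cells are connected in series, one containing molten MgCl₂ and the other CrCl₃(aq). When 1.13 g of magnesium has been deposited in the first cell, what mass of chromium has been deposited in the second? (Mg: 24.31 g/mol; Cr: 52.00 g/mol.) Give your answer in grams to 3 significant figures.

1.61 g

n(Mg) = 1.13 / 24.31 = 0.04648 mol
Mg²⁺ + 2e⁻ → Mg, so n(e⁻) = 2 × 0.04648 = 0.09296 mol
Since the cells are in series, n(e⁻) in the Cr cell is also 0.09296 mol.
Cr³⁺ + 3e⁻ → Cr, so n(Cr) = 0.09296 / 3 = 0.03099 mol
m(Cr) = 0.03099 × 52.00 = 1.61 g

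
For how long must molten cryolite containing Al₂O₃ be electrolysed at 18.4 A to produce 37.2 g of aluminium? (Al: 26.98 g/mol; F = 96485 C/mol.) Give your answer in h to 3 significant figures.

n(Al) = 37.2 / 26.98 = 1.379 mol
Al³⁺ + 3e⁻ → Al, so n(e⁻) = 3 × 1.379 = 4.137 mol
Q = 4.137 × 96485 = 3.992×10^5 C
t = Q / I = 3.992×10^5 / 18.4 = 21700 s = 6.03 h

6.03 h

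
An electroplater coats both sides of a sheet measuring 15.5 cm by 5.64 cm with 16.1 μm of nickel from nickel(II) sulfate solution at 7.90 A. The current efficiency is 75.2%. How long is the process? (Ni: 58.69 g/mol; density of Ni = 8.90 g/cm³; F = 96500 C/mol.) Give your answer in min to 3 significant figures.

23.1 min

Plated area = 2 × 15.5 × 5.64 = 174.8 cm²
Volume = 174.8 × 16.1×10⁻⁴ cm = 0.2814 cm³
m(Ni) = 0.2814 × 8.90 = 2.504 g
n(Ni) = 2.504 / 58.69 = 0.04266 mol; n(e⁻) = 2 × 0.04266 = 0.08532 mol
Q = 0.08532 × 96500 / 0.752 = 10950 C
t = 10950 / 7.90 = 1386 s = 23.1 min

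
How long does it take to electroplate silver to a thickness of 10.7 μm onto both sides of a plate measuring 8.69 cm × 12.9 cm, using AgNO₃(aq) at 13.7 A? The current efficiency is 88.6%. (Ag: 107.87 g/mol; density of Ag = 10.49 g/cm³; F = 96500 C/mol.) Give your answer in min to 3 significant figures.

3.09 min

Plated area = 2 × 8.69 × 12.9 = 224.2 cm²
Volume = 224.2 × 10.7×10⁻⁴ cm = 0.2399 cm³
m(Ag) = 0.2399 × 10.49 = 2.517 g
n(Ag) = 2.517 / 107.87 = 0.02333 mol; n(e⁻) = 0.02333 mol
Q = 0.02333 × 96500 / 0.886 = 2541 C
t = 2541 / 13.7 = 185.5 s = 3.09 min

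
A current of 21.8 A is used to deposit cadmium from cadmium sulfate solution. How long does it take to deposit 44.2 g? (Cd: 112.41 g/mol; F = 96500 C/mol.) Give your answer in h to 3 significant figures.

0.967 h

n(Cd) = 44.2 / 112.41 = 0.3932 mol
Cd²⁺ + 2e⁻ → Cd, so n(e⁻) = 2 × 0.3932 = 0.7864 mol
Q = 0.7864 × 96500 = 75890 C
t = Q / I = 75890 / 21.8 = 3481 s = 0.967 h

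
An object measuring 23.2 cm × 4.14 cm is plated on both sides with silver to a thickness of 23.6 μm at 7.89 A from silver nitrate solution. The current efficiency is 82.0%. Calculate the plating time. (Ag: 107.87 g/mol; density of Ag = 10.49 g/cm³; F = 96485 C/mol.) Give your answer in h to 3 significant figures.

0.183 h

Plated area = 2 × 23.2 × 4.14 = 192.1 cm²
Volume = 192.1 × 23.6×10⁻⁴ cm = 0.4534 cm³
m(Ag) = 0.4534 × 10.49 = 4.756 g
n(Ag) = 4.756 / 107.87 = 0.04409 mol; n(e⁻) = 0.04409 mol
Q = 0.04409 × 96485 / 0.820 = 5188 C
t = 5188 / 7.89 = 657.5 s = 0.183 h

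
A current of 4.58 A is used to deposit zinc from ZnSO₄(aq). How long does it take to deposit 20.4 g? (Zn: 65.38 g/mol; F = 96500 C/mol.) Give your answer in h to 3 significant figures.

3.65 h

n(Zn) = 20.4 / 65.38 = 0.3120 mol
Zn²⁺ + 2e⁻ → Zn, so n(e⁻) = 2 × 0.3120 = 0.6240 mol
Q = 0.6240 × 96500 = 60220 C
t = Q / I = 60220 / 4.58 = 13150 s = 3.65 h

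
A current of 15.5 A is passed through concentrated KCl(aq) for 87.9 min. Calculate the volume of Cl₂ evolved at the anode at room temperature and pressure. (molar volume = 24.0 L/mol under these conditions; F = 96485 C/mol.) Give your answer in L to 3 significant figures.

Charge passed = 15.5 × 5274 = 81750 C
n(e⁻) = 81750 / 96485 = 0.8473 mol
2Cl⁻ → Cl₂ + 2e⁻, so n(Cl₂) = 0.8473 / 2 = 0.4237 mol
V = 0.4237 × 24.0 = 10.17 L

10.2 L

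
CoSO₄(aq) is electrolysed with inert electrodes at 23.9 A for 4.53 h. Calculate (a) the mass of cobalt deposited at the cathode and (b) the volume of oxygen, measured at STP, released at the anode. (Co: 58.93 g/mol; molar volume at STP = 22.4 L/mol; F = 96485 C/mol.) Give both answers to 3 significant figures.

119 g Co; 22.6 L O₂

Q = 23.9 × 16308 = 3.898×10^5 C; n(e⁻) = 3.898×10^5 / 96485 = 4.040 mol
Cathode: Co²⁺ + 2e⁻ → Co → n(Co) = 4.040/2 = 2.020 mol → 119 g
Anode: 2H₂O → O₂ + 4H⁺ + 4e⁻ → n(O₂) = 4.040/4 = 1.010 mol → 22.6 L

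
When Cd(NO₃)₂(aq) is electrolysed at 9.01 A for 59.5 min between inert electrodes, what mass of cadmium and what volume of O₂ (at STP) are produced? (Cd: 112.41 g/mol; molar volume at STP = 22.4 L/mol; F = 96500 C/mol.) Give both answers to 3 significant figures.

18.7 g Cd; 1.87 L O₂

Q = 9.01 × 3570 = 32170 C; n(e⁻) = 32170 / 96500 = 0.3334 mol
Cathode: Cd²⁺ + 2e⁻ → Cd → n(Cd) = 0.3334/2 = 0.1667 mol → 18.7 g
Anode: 2H₂O → O₂ + 4H⁺ + 4e⁻ → n(O₂) = 0.3334/4 = 0.08335 mol → 1.87 L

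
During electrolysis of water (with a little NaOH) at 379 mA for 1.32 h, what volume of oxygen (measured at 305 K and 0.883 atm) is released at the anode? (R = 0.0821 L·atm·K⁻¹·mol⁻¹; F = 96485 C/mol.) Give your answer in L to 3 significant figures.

0.132 L

Q = 0.379 A × 4752 s = 1801 C
n(e⁻) = 1801 / 96485 = 0.01867 mol
2H₂O → O₂ + 4H⁺ + 4e⁻, so n(O₂) = 0.01867 / 4 = 0.004668 mol
V = nRT/P = 0.004668 × 0.0821 × 305 / 0.883 = 0.1324 L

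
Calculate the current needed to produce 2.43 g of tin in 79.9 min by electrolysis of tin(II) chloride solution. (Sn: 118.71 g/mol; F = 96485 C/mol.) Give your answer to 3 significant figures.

0.824 A

n(Sn) = 2.43 / 118.71 = 0.02047 mol
Sn²⁺ + 2e⁻ → Sn, so n(e⁻) = 2 × 0.02047 = 0.04094 mol
Q = 0.04094 × 96485 = 3950 C
I = Q / t = 3950 / 4794 s = 0.824 A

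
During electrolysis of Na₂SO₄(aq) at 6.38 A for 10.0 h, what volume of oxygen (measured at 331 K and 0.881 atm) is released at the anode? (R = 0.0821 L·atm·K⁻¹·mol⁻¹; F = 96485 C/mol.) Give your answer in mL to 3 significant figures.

Charge passed = 6.38 × 36000 = 2.297×10^5 C
n(e⁻) = 2.297×10^5 / 96485 = 2.381 mol
2H₂O → O₂ + 4H⁺ + 4e⁻, so n(O₂) = 2.381 / 4 = 0.5953 mol
V = nRT/P = 0.5953 × 0.0821 × 331 / 0.881 = 18.36 L
= 18400 mL

18400 mL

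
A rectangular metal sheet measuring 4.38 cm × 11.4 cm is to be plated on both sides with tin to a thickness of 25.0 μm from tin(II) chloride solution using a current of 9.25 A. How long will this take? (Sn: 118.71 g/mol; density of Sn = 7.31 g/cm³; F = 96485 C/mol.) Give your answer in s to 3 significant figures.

321 s

Plated area = 2 × 4.38 × 11.4 = 99.86 cm²
Volume = 99.86 × 25.0×10⁻⁴ cm = 0.2497 cm³
m(Sn) = 0.2497 × 7.31 = 1.825 g
n(Sn) = 1.825 / 118.71 = 0.01537 mol; n(e⁻) = 2 × 0.01537 = 0.03074 mol
Q = 0.03074 × 96485 = 2966 C
t = 2966 / 9.25 = 320.6 s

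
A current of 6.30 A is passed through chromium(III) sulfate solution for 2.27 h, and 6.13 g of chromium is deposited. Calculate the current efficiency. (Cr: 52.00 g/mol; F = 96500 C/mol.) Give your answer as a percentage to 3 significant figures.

Q = 6.30 × 8172 = 51480 C
n(e⁻) = 51480 / 96500 = 0.5335 mol
Cr³⁺ + 3e⁻ → Cr, so theoretical n(Cr) = 0.1778 mol → 9.246 g
Efficiency = 6.13 / 9.246 = 0.6630 = 66.3%

66.3%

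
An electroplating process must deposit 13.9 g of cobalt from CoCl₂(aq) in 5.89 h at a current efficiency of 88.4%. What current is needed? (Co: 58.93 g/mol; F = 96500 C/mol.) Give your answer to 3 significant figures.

2.43 A

n(Co) = 13.9 / 58.93 = 0.2359 mol
Co²⁺ + 2e⁻ → Co, so n(e⁻) = 2 × 0.2359 = 0.4718 mol
Q = 0.4718 × 96500 / 0.884 = 51500 C
I = Q / t = 51500 / 21204 s = 2.43 A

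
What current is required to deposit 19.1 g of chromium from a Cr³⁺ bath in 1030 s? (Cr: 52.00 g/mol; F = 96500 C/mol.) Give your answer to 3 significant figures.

n(Cr) = 19.1 / 52.00 = 0.3673 mol
Cr³⁺ + 3e⁻ → Cr, so n(e⁻) = 3 × 0.3673 = 1.102 mol
Q = 1.102 × 96500 = 1.063×10^5 C
I = Q / t = 1.063×10^5 / 1030 s = 103 A

103 A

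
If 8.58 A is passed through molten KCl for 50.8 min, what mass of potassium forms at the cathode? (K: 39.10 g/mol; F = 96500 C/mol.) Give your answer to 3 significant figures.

Charge passed = 8.58 × 3048 = 26150 C
Moles of electrons = 26150 / 96500 = 0.2710 mol
K⁺ + e⁻ → K, so n(K) = 0.2710 mol
m = 0.2710 × 39.10 = 10.6 g

10.6 g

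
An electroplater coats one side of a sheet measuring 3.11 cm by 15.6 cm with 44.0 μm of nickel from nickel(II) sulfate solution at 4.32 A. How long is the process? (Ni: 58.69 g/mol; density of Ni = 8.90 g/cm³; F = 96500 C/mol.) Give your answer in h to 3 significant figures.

0.402 h

Plated area = 3.11 × 15.6 = 48.52 cm²
Volume = 48.52 × 44.0×10⁻⁴ cm = 0.2135 cm³
m(Ni) = 0.2135 × 8.90 = 1.900 g
n(Ni) = 1.900 / 58.69 = 0.03237 mol; n(e⁻) = 2 × 0.03237 = 0.06474 mol
Q = 0.06474 × 96500 = 6247 C
t = 6247 / 4.32 = 1446 s = 0.402 h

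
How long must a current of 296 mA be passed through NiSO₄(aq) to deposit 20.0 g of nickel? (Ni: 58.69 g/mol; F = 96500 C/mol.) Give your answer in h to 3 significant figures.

n(Ni) = 20.0 / 58.69 = 0.3408 mol
Ni²⁺ + 2e⁻ → Ni, so n(e⁻) = 2 × 0.3408 = 0.6816 mol
Q = 0.6816 × 96500 = 65770 C
t = Q / I = 65770 / 0.296 = 2.222×10^5 s = 61.7 h

61.7 h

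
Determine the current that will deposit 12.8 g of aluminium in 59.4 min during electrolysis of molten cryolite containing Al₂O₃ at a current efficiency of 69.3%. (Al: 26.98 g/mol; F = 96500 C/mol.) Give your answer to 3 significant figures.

n(Al) = 12.8 / 26.98 = 0.4744 mol
Al³⁺ + 3e⁻ → Al, so n(e⁻) = 3 × 0.4744 = 1.423 mol
Q = 1.423 × 96500 / 0.693 = 1.982×10^5 C
I = Q / t = 1.982×10^5 / 3564 s = 55.6 A

55.6 A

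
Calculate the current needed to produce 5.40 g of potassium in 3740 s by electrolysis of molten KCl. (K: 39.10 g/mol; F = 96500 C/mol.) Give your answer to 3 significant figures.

n(K) = 5.40 / 39.10 = 0.1381 mol
K⁺ + e⁻ → K, so n(e⁻) = 0.1381 mol
Q = 0.1381 × 96500 = 13330 C
I = Q / t = 13330 / 3740 s = 3.56 A

3.56 A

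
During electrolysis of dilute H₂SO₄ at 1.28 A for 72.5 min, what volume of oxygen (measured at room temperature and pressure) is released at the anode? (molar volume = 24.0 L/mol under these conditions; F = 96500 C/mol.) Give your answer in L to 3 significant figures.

Charge passed = 1.28 × 4350 = 5568 C
n(e⁻) = 5568 / 96500 = 0.05770 mol
2H₂O → O₂ + 4H⁺ + 4e⁻, so n(O₂) = 0.05770 / 4 = 0.01443 mol
V = 0.01443 × 24.0 = 0.3463 L

0.346 L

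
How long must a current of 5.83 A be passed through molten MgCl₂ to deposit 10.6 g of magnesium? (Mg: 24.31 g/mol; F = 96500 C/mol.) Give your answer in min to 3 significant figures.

241 min

n(Mg) = 10.6 / 24.31 = 0.4360 mol
Mg²⁺ + 2e⁻ → Mg, so n(e⁻) = 2 × 0.4360 = 0.8720 mol
Q = 0.8720 × 96500 = 84150 C
t = Q / I = 84150 / 5.83 = 14430 s = 241 min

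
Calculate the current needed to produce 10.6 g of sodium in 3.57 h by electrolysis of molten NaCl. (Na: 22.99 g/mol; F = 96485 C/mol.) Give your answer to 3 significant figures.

n(Na) = 10.6 / 22.99 = 0.4611 mol
Na⁺ + e⁻ → Na, so n(e⁻) = 0.4611 mol
Q = 0.4611 × 96485 = 44490 C
I = Q / t = 44490 / 12852 s = 3.46 A

3.46 A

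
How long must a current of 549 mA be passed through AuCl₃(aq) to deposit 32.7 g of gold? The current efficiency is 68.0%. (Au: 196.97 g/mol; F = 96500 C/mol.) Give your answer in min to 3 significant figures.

2150 min

n(Au) = 32.7 / 196.97 = 0.1660 mol
Au³⁺ + 3e⁻ → Au, so n(e⁻) = 3 × 0.1660 = 0.4980 mol
Q = 0.4980 × 96500 / 0.680 = 70670 C
t = Q / I = 70670 / 0.549 = 1.287×10^5 s = 2150 min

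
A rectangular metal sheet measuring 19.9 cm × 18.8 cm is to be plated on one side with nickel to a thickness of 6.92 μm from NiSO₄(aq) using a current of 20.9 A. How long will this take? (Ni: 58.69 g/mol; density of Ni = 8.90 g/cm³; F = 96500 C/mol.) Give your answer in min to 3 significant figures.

Plated area = 19.9 × 18.8 = 374.1 cm²
Volume = 374.1 × 6.92×10⁻⁴ cm = 0.2589 cm³
m(Ni) = 0.2589 × 8.90 = 2.304 g
n(Ni) = 2.304 / 58.69 = 0.03926 mol; n(e⁻) = 2 × 0.03926 = 0.07852 mol
Q = 0.07852 × 96500 = 7577 C
t = 7577 / 20.9 = 362.5 s = 6.04 min

6.04 min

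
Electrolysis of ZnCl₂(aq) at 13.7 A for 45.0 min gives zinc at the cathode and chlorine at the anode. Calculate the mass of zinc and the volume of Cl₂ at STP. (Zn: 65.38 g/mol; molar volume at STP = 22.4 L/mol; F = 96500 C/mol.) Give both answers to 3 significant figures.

Q = 13.7 × 2700 = 36990 C; n(e⁻) = 36990 / 96500 = 0.3833 mol
Cathode: Zn²⁺ + 2e⁻ → Zn → n(Zn) = 0.3833/2 = 0.1917 mol → 12.5 g
Anode: 2Cl⁻ → Cl₂ + 2e⁻ → n(Cl₂) = 0.3833/2 = 0.1917 mol → 4.29 L

12.5 g Zn; 4.29 L Cl₂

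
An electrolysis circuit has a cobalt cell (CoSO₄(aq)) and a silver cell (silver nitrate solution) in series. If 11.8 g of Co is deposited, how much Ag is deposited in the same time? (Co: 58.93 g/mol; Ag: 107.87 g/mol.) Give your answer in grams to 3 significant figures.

43.2 g

n(Co) = 11.8 / 58.93 = 0.2002 mol
Co²⁺ + 2e⁻ → Co, so n(e⁻) = 2 × 0.2002 = 0.4004 mol
The cells are in series, so the same charge (and hence the same n(e⁻) = 0.4004 mol) passes through both.
Ag⁺ + e⁻ → Ag, so n(Ag) = 0.4004 mol
m(Ag) = 0.4004 × 107.87 = 43.2 g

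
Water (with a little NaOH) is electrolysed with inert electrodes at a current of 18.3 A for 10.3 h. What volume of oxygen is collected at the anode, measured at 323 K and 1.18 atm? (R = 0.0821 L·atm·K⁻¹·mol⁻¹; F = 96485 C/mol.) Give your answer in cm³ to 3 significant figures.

39500 cm³

Charge passed = 18.3 × 37080 = 6.786×10^5 C
Moles of electrons = 6.786×10^5 / 96485 = 7.033 mol
2H₂O → O₂ + 4H⁺ + 4e⁻, so n(O₂) = 7.033 / 4 = 1.758 mol
V = nRT/P = 1.758 × 0.0821 × 323 / 1.18 = 39.51 L
= 39500 cm³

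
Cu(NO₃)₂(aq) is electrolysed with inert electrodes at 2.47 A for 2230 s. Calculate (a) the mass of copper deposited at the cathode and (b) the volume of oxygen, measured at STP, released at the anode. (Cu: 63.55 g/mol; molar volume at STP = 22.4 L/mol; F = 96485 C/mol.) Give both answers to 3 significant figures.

Q = 2.47 × 2230 = 5508 C; n(e⁻) = 5508 / 96485 = 0.05709 mol
Cathode: Cu²⁺ + 2e⁻ → Cu → n(Cu) = 0.05709/2 = 0.02855 mol → 1.81 g
Anode: 2H₂O → O₂ + 4H⁺ + 4e⁻ → n(O₂) = 0.05709/4 = 0.01427 mol → 0.320 L

1.81 g Cu; 0.320 L O₂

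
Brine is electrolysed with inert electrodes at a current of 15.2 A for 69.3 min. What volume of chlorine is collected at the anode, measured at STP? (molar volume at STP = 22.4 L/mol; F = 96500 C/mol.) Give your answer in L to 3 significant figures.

Q = 15.2 A × 4158 s = 63200 C
n(e⁻) = 63200 / 96500 = 0.6549 mol
2Cl⁻ → Cl₂ + 2e⁻, so n(Cl₂) = 0.6549 / 2 = 0.3275 mol
V = 0.3275 × 22.4 = 7.336 L

7.34 L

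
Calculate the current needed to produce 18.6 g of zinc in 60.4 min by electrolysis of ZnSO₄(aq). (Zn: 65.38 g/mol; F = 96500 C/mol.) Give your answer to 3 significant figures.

n(Zn) = 18.6 / 65.38 = 0.2845 mol
Zn²⁺ + 2e⁻ → Zn, so n(e⁻) = 2 × 0.2845 = 0.5690 mol
Q = 0.5690 × 96500 = 54910 C
I = Q / t = 54910 / 3624 s = 15.2 A

15.2 A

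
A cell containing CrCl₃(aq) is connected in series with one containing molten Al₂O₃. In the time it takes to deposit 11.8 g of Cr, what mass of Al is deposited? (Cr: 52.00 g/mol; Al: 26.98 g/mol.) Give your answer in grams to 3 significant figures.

n(Cr) = 11.8 / 52.00 = 0.2269 mol
Cr³⁺ + 3e⁻ → Cr, so n(e⁻) = 3 × 0.2269 = 0.6807 mol
Since the cells are in series, n(e⁻) in the Al cell is also 0.6807 mol.
Al³⁺ + 3e⁻ → Al, so n(Al) = 0.6807 / 3 = 0.2269 mol
m(Al) = 0.2269 × 26.98 = 6.12 g

6.12 g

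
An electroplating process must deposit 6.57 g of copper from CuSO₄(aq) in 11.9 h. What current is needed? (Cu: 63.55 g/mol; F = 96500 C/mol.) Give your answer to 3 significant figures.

0.466 A

n(Cu) = 6.57 / 63.55 = 0.1034 mol
Cu²⁺ + 2e⁻ → Cu, so n(e⁻) = 2 × 0.1034 = 0.2068 mol
Q = 0.2068 × 96500 = 19960 C
I = Q / t = 19960 / 42840 s = 0.466 A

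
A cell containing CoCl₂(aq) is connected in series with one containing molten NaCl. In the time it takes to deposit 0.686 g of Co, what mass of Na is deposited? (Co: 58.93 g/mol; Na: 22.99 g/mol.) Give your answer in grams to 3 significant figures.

0.535 g

n(Co) = 0.686 / 58.93 = 0.01164 mol
Co²⁺ + 2e⁻ → Co, so n(e⁻) = 2 × 0.01164 = 0.02328 mol
Since the cells are in series, n(e⁻) in the Na cell is also 0.02328 mol.
Na⁺ + e⁻ → Na, so n(Na) = 0.02328 mol
m(Na) = 0.02328 × 22.99 = 0.535 g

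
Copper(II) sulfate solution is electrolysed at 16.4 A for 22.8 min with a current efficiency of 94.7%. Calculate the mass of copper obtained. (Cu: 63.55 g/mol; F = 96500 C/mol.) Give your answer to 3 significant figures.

Q = 16.4 × 1368 = 22440 C
n(e⁻) = 22440 / 96500 = 0.2325 mol
Cu²⁺ + 2e⁻ → Cu, so theoretical m(Cu) = 0.1163 × 63.55 = 7.391 g
Actual mass = 94.7% × 7.391 = 7.00 g

7.00 g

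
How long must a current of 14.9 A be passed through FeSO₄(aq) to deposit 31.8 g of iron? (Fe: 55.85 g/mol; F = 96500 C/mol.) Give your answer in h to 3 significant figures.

2.05 h

n(Fe) = 31.8 / 55.85 = 0.5694 mol
Fe²⁺ + 2e⁻ → Fe, so n(e⁻) = 2 × 0.5694 = 1.139 mol
Q = 1.139 × 96500 = 1.099×10^5 C
t = Q / I = 1.099×10^5 / 14.9 = 7376 s = 2.05 h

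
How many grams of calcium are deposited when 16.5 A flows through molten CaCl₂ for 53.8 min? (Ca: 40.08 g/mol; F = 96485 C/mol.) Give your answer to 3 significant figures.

Q = 16.5 A × 3228 s = 53260 C
n(e⁻) = Q/F = 53260/96485 = 0.5520 mol
Ca²⁺ + 2e⁻ → Ca, so n(Ca) = 0.5520 / 2 = 0.2760 mol
m = 0.2760 × 40.08 = 11.1 g

11.1 g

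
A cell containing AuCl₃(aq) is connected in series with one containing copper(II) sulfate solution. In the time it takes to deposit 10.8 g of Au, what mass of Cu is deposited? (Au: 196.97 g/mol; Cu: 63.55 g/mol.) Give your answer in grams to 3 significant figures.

5.23 g

n(Au) = 10.8 / 196.97 = 0.05483 mol
Au³⁺ + 3e⁻ → Au, so n(e⁻) = 3 × 0.05483 = 0.1645 mol
In series, the same 0.1645 mol of electrons flows through the second cell.
Cu²⁺ + 2e⁻ → Cu, so n(Cu) = 0.1645 / 2 = 0.08225 mol
m(Cu) = 0.08225 × 63.55 = 5.23 g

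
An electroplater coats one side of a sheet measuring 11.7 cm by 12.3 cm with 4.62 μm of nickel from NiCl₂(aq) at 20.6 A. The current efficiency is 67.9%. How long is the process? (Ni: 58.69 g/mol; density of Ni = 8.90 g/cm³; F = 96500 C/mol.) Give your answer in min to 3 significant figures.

2.32 min

Plated area = 11.7 × 12.3 = 143.9 cm²
Volume = 143.9 × 4.62×10⁻⁴ cm = 0.06648 cm³
m(Ni) = 0.06648 × 8.90 = 0.5917 g
n(Ni) = 0.5917 / 58.69 = 0.01008 mol; n(e⁻) = 2 × 0.01008 = 0.02016 mol
Q = 0.02016 × 96500 / 0.679 = 2865 C
t = 2865 / 20.6 = 139.1 s = 2.32 min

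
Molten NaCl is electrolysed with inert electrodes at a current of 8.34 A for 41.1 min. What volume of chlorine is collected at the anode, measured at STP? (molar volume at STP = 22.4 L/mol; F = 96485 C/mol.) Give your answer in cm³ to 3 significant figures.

Q = 8.34 A × 2466 s = 20570 C
n(e⁻) = 20570 / 96485 = 0.2132 mol
2Cl⁻ → Cl₂ + 2e⁻, so n(Cl₂) = 0.2132 / 2 = 0.1066 mol
V = 0.1066 × 22.4 = 2.388 L
= 2390 cm³

2390 cm³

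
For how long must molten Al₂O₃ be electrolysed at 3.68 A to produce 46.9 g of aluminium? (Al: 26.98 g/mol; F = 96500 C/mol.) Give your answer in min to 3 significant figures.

2280 min

n(Al) = 46.9 / 26.98 = 1.738 mol
Al³⁺ + 3e⁻ → Al, so n(e⁻) = 3 × 1.738 = 5.214 mol
Q = 5.214 × 96500 = 5.032×10^5 C
t = Q / I = 5.032×10^5 / 3.68 = 1.367×10^5 s = 2280 min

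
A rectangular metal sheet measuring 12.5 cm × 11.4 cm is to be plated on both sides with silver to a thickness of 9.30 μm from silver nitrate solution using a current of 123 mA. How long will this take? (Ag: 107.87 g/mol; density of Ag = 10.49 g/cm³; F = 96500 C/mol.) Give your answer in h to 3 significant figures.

Plated area = 2 × 12.5 × 11.4 = 285.0 cm²
Volume = 285.0 × 9.30×10⁻⁴ cm = 0.2651 cm³
m(Ag) = 0.2651 × 10.49 = 2.781 g
n(Ag) = 2.781 / 107.87 = 0.02578 mol; n(e⁻) = 0.02578 mol
Q = 0.02578 × 96500 = 2488 C
t = 2488 / 0.123 = 20230 s = 5.62 h

5.62 h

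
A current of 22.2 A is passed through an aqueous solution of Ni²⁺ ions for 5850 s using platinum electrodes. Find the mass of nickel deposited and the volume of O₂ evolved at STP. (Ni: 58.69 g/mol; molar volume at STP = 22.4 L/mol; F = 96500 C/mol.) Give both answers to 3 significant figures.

39.5 g Ni; 7.54 L O₂

Q = 22.2 × 5850 = 1.299×10^5 C; n(e⁻) = 1.299×10^5 / 96500 = 1.346 mol
Cathode: Ni²⁺ + 2e⁻ → Ni → n(Ni) = 1.346/2 = 0.6730 mol → 39.5 g
Anode: 2H₂O → O₂ + 4H⁺ + 4e⁻ → n(O₂) = 1.346/4 = 0.3365 mol → 7.54 L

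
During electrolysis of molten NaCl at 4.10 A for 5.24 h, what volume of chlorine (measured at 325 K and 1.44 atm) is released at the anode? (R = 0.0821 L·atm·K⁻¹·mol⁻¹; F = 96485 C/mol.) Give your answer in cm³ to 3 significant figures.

Charge passed = 4.10 × 18864 = 77340 C
Moles of electrons = 77340 / 96485 = 0.8016 mol
2Cl⁻ → Cl₂ + 2e⁻, so n(Cl₂) = 0.8016 / 2 = 0.4008 mol
V = nRT/P = 0.4008 × 0.0821 × 325 / 1.44 = 7.427 L
= 7430 cm³

7430 cm³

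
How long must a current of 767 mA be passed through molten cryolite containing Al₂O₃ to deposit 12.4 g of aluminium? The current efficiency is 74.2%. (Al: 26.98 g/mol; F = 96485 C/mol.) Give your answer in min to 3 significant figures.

3900 min

n(Al) = 12.4 / 26.98 = 0.4596 mol
Al³⁺ + 3e⁻ → Al, so n(e⁻) = 3 × 0.4596 = 1.379 mol
Q = 1.379 × 96485 / 0.742 = 1.793×10^5 C
t = Q / I = 1.793×10^5 / 0.767 = 2.338×10^5 s = 3900 min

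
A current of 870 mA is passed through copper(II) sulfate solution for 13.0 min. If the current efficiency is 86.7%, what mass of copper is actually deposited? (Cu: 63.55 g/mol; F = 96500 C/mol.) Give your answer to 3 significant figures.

0.194 g

Q = 0.870 × 780 = 678.6 C
n(e⁻) = 678.6 / 96500 = 0.007032 mol
Cu²⁺ + 2e⁻ → Cu, so theoretical m(Cu) = 0.003516 × 63.55 = 0.2234 g
Actual mass = 86.7% × 0.2234 = 0.194 g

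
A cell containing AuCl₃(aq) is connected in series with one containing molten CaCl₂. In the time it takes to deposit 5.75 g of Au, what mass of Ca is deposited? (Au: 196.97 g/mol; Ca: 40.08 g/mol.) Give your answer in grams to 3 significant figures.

1.76 g

n(Au) = 5.75 / 196.97 = 0.02919 mol
Au³⁺ + 3e⁻ → Au, so n(e⁻) = 3 × 0.02919 = 0.08757 mol
In series, the same 0.08757 mol of electrons flows through the second cell.
Ca²⁺ + 2e⁻ → Ca, so n(Ca) = 0.08757 / 2 = 0.04379 mol
m(Ca) = 0.04379 × 40.08 = 1.76 g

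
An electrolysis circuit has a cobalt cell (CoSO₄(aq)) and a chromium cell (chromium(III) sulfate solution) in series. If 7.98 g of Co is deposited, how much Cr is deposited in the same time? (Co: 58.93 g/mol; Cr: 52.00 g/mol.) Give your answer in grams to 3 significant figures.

4.69 g

n(Co) = 7.98 / 58.93 = 0.1354 mol
Co²⁺ + 2e⁻ → Co, so n(e⁻) = 2 × 0.1354 = 0.2708 mol
Since the cells are in series, n(e⁻) in the Cr cell is also 0.2708 mol.
Cr³⁺ + 3e⁻ → Cr, so n(Cr) = 0.2708 / 3 = 0.09027 mol
m(Cr) = 0.09027 × 52.00 = 4.69 g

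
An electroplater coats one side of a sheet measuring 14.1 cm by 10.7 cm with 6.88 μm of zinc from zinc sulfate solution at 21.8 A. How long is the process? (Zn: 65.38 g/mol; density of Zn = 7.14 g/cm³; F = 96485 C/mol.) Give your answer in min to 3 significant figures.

Plated area = 14.1 × 10.7 = 150.9 cm²
Volume = 150.9 × 6.88×10⁻⁴ cm = 0.1038 cm³
m(Zn) = 0.1038 × 7.14 = 0.7411 g
n(Zn) = 0.7411 / 65.38 = 0.01134 mol; n(e⁻) = 2 × 0.01134 = 0.02268 mol
Q = 0.02268 × 96485 = 2188 C
t = 2188 / 21.8 = 100.4 s = 1.67 min

1.67 min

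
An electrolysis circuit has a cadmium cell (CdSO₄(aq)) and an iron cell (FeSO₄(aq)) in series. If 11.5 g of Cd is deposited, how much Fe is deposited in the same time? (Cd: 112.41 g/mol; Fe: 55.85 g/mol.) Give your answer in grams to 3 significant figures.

5.71 g

n(Cd) = 11.5 / 112.41 = 0.1023 mol
Cd²⁺ + 2e⁻ → Cd, so n(e⁻) = 2 × 0.1023 = 0.2046 mol
The cells are in series, so the same charge (and hence the same n(e⁻) = 0.2046 mol) passes through both.
Fe²⁺ + 2e⁻ → Fe, so n(Fe) = 0.2046 / 2 = 0.1023 mol
m(Fe) = 0.1023 × 55.85 = 5.71 g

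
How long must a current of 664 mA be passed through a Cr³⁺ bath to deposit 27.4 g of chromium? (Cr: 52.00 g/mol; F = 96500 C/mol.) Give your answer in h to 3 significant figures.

n(Cr) = 27.4 / 52.00 = 0.5269 mol
Cr³⁺ + 3e⁻ → Cr, so n(e⁻) = 3 × 0.5269 = 1.581 mol
Q = 1.581 × 96500 = 1.526×10^5 C
t = Q / I = 1.526×10^5 / 0.664 = 2.298×10^5 s = 63.8 h

63.8 h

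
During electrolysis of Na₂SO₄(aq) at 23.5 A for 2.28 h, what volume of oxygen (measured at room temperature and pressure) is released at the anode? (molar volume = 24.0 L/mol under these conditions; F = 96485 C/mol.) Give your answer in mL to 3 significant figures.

Charge passed = 23.5 × 8208 = 1.929×10^5 C
Moles of electrons = 1.929×10^5 / 96485 = 1.999 mol
2H₂O → O₂ + 4H⁺ + 4e⁻, so n(O₂) = 1.999 / 4 = 0.4998 mol
V = 0.4998 × 24.0 = 12.00 L
= 12000 mL

12000 mL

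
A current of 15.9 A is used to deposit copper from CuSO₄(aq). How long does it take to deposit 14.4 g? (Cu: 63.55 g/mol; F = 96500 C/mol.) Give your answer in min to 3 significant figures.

n(Cu) = 14.4 / 63.55 = 0.2266 mol
Cu²⁺ + 2e⁻ → Cu, so n(e⁻) = 2 × 0.2266 = 0.4532 mol
Q = 0.4532 × 96500 = 43730 C
t = Q / I = 43730 / 15.9 = 2750 s = 45.8 min

45.8 min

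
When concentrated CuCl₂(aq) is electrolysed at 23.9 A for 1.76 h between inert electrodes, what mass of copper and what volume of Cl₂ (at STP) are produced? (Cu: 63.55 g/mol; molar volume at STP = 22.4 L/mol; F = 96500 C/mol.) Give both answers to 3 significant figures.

49.9 g Cu; 17.6 L Cl₂

Q = 23.9 × 6336 = 1.514×10^5 C; n(e⁻) = 1.514×10^5 / 96500 = 1.569 mol
Cathode: Cu²⁺ + 2e⁻ → Cu → n(Cu) = 1.569/2 = 0.7845 mol → 49.9 g
Anode: 2Cl⁻ → Cl₂ + 2e⁻ → n(Cl₂) = 1.569/2 = 0.7845 mol → 17.6 L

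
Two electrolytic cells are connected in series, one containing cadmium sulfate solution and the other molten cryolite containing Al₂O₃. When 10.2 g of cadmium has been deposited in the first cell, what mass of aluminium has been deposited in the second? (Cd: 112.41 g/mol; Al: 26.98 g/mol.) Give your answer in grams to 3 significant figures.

n(Cd) = 10.2 / 112.41 = 0.09074 mol
Cd²⁺ + 2e⁻ → Cd, so n(e⁻) = 2 × 0.09074 = 0.1815 mol
Same current for the same time ⇒ same n(e⁻) = 0.1815 mol in both cells.
Al³⁺ + 3e⁻ → Al, so n(Al) = 0.1815 / 3 = 0.06050 mol
m(Al) = 0.06050 × 26.98 = 1.63 g

1.63 g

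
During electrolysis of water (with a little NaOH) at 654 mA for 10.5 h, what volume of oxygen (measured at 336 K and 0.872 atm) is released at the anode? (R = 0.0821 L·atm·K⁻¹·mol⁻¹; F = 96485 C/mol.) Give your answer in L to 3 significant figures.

Q = It = 0.654 × 37800 = 24720 C
Moles of electrons = 24720 / 96485 = 0.2562 mol
2H₂O → O₂ + 4H⁺ + 4e⁻, so n(O₂) = 0.2562 / 4 = 0.06405 mol
V = nRT/P = 0.06405 × 0.0821 × 336 / 0.872 = 2.026 L

2.03 L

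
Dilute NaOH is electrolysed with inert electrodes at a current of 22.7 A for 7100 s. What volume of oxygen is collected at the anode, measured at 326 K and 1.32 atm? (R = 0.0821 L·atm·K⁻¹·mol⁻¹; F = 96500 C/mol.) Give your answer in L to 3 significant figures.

8.47 L

Q = It = 22.7 × 7100 = 1.612×10^5 C
Moles of electrons = 1.612×10^5 / 96500 = 1.670 mol
2H₂O → O₂ + 4H⁺ + 4e⁻, so n(O₂) = 1.670 / 4 = 0.4175 mol
V = nRT/P = 0.4175 × 0.0821 × 326 / 1.32 = 8.465 L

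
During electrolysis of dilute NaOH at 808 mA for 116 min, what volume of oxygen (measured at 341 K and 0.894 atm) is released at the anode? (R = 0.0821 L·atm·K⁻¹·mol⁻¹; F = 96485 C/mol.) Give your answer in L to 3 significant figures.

Q = 0.808 A × 6960 s = 5624 C
Moles of electrons = 5624 / 96485 = 0.05829 mol
2H₂O → O₂ + 4H⁺ + 4e⁻, so n(O₂) = 0.05829 / 4 = 0.01457 mol
V = nRT/P = 0.01457 × 0.0821 × 341 / 0.894 = 0.4563 L

0.456 L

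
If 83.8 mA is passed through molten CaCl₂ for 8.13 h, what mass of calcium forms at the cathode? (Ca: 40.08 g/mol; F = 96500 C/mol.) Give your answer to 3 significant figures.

Q = 0.0838 A × 29268 s = 2453 C
n(e⁻) = 2453 / 96500 = 0.02542 mol
Ca²⁺ + 2e⁻ → Ca, so n(Ca) = 0.02542 / 2 = 0.01271 mol
m = 0.01271 × 40.08 = 0.509 g

0.509 g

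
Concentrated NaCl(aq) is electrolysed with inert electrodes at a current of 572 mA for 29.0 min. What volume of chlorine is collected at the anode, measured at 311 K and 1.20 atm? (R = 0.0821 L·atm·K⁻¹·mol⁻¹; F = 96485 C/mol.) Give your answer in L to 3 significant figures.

Charge passed = 0.572 × 1740 = 995.3 C
n(e⁻) = Q/F = 995.3/96485 = 0.01032 mol
2Cl⁻ → Cl₂ + 2e⁻, so n(Cl₂) = 0.01032 / 2 = 0.005160 mol
V = nRT/P = 0.005160 × 0.0821 × 311 / 1.20 = 0.1098 L

0.110 L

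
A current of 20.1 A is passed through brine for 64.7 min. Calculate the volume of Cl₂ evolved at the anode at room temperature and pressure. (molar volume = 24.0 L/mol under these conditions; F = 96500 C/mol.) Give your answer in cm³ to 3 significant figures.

9700 cm³

Q = 20.1 A × 3882 s = 78030 C
n(e⁻) = 78030 / 96500 = 0.8086 mol
2Cl⁻ → Cl₂ + 2e⁻, so n(Cl₂) = 0.8086 / 2 = 0.4043 mol
V = 0.4043 × 24.0 = 9.703 L
= 9700 cm³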